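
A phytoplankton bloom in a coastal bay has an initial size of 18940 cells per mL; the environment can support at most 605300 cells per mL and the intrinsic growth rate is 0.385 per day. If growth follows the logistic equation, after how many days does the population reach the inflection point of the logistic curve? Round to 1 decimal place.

8.9 days

Logistic growth is fastest at N = K/2 = 302650.
A = (K − N₀)/N₀ = 30.959. Set K/(1 + A·e^(−rt)) = K/2 → A·e^(−rt) = 1.
e^(−0.385t) = 1/30.959 = 0.032301, so t = ln(30.959)/0.385 = 3.4327/0.385 = 8.916.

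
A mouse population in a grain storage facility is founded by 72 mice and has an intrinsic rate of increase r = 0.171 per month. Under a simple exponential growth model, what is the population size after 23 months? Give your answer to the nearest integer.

N(t) = N₀·e^(rt) = 72 × e^(0.171×23) = 72 × e^3.933.
e^3.933 ≈ 51.06, so N ≈ 72 × 51.06 = 3676.31.

3676 mice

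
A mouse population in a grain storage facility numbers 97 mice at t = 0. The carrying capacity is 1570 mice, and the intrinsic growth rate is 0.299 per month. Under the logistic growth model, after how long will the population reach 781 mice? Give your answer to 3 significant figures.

A = (K − N₀)/N₀ = (1570 − 97)/97 = 15.186.
Solve 1570/(1 + 15.186·e^(−0.299t)) = 781: 1 + 15.186·e^(−0.299t) = 2.0102, so e^(−0.299t) = 0.0665265.
−0.299·t = ln(0.0665265) = -2.7102, so t = 2.7102/0.299 = 9.0641.

9.06 months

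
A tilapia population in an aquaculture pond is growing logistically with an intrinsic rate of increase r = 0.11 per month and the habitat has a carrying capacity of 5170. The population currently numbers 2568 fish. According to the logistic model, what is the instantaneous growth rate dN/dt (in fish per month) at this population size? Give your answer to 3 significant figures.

dN/dt = rN(1 − N/K) = 0.11 × 2568 × (1 − 2568/5170).
1 − 2568/5170 = 0.50329; dN/dt = 0.11 × 2568 × 0.50329 = 142.17.

142 fish per month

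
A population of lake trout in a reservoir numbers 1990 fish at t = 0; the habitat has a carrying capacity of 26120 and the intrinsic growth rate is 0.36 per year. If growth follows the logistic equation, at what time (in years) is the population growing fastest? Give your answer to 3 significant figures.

Logistic growth is fastest at N = K/2 = 13060.
A = (K − N₀)/N₀ = 12.126. Set K/(1 + A·e^(−rt)) = K/2 → A·e^(−rt) = 1.
e^(−0.36t) = 1/12.126 = 0.08247, so t = ln(12.126)/0.36 = 2.4953/0.36 = 6.9314.

6.93 years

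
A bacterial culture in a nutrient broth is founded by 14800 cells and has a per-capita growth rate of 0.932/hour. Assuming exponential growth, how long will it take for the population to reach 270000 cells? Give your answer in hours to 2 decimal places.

Set N₀·e^(rt) = 270000: e^(0.932·t) = 270000/14800 = 18.243.
0.932·t = ln(18.243) = 2.9038, so t = 2.9038/0.932 = 3.1157.

3.12 hours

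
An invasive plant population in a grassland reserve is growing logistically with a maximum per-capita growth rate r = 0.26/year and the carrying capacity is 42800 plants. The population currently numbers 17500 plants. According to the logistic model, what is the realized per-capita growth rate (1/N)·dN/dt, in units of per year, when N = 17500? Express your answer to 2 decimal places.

(1/N)·dN/dt = r(1 − N/K) = 0.26 × (1 − 17500/42800).
= 0.26 × 0.59112 = 0.15369.

0.15 per year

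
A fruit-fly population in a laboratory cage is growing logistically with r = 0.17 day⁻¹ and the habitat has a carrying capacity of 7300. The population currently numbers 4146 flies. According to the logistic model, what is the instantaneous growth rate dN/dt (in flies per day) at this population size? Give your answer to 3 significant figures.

dN/dt = rN(1 − N/K) = 0.17 × 4146 × (1 − 4146/7300).
1 − 4146/7300 = 0.43205; dN/dt = 0.17 × 4146 × 0.43205 = 304.52.

305 flies per day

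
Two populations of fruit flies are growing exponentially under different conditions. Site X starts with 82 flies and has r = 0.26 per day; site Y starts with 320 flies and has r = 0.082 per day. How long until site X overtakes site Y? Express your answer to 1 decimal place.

7.6 days

Set 82·e^(0.26t) = 320·e^(0.082t).
e^((0.26 − 0.082)t) = 320/82 → e^(0.178·t) = 3.9024.
0.178·t = ln(3.9024) = 1.3616, so t = 1.3616/0.178 = 7.6494.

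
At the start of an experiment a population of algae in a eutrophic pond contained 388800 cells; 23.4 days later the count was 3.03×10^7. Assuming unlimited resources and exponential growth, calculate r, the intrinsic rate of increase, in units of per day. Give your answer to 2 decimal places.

From N(t) = N₀·e^(rt): e^(r·23.4) = 3.03×10^7/388800 = 77.932.
r·23.4 = ln(77.932) = 4.3558, so r = 4.3558/23.4 = 0.18615.

0.19 per day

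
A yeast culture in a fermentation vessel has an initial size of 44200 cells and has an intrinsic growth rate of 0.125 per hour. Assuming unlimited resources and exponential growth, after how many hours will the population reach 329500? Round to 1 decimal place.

Set N₀·e^(rt) = 329500: e^(0.125·t) = 329500/44200 = 7.4548.
0.125·t = ln(7.4548) = 2.0089, so t = 2.0089/0.125 = 16.071.

16.1 hours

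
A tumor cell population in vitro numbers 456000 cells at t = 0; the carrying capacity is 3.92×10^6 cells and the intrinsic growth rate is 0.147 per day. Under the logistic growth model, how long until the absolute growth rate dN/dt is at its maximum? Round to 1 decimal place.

13.8 days

Logistic growth is fastest at N = K/2 = 1.96×10^6.
A = (K − N₀)/N₀ = 7.5965. Set K/(1 + A·e^(−rt)) = K/2 → A·e^(−rt) = 1.
e^(−0.147t) = 1/7.5965 = 0.13164, so t = ln(7.5965)/0.147 = 2.0277/0.147 = 13.794.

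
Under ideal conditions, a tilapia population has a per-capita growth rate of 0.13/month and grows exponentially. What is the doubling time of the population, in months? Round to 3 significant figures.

5.33 months

Doubling time t_d = ln(2)/r = 0.6931/0.13 = 5.3319.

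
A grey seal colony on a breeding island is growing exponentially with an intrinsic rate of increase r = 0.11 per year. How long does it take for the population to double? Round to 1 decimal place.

6.3 years

Doubling time t_d = ln(2)/r = 0.6931/0.11 = 6.3013.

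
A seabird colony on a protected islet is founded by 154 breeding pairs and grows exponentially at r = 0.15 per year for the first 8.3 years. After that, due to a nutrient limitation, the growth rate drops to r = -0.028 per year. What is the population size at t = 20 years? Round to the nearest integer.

Phase 1: N(8.3) = 154·e^(0.15×8.3) = 154·e^1.245 = 534.832.
Phase 2 runs for 20 − 8.3 = 11.7 years at r = -0.028.
N(20) = 534.832·e^(-0.028×11.7) = 534.832·e^-0.3276 = 385.427.

385 breeding pairs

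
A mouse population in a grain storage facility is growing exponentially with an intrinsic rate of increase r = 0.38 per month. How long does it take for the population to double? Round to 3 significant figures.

Doubling time t_d = ln(2)/r = 0.6931/0.38 = 1.8241.

1.82 months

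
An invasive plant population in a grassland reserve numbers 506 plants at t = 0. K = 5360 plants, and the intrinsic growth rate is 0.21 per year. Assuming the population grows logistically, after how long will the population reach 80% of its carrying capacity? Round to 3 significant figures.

17.4 years

A = (K − N₀)/N₀ = (5360 − 506)/506 = 9.5929.
Solve 5360/(1 + 9.5929·e^(−0.21t)) = 4288: 1 + 9.5929·e^(−0.21t) = 1.25, so e^(−0.21t) = 0.026061.
−0.21·t = ln(0.026061) = -3.6473, so t = 3.6473/0.21 = 17.368.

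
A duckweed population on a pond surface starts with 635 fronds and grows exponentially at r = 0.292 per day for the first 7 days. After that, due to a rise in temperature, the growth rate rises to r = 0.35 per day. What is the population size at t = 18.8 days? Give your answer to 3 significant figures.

305000 fronds

Phase 1: N(7) = 635·e^(0.292×7) = 635·e^2.044 = 4903.11.
Phase 2 runs for 18.8 − 7 = 11.8 days at r = 0.35.
N(18.8) = 4903.11·e^(0.35×11.8) = 4903.11·e^4.13 = 304865.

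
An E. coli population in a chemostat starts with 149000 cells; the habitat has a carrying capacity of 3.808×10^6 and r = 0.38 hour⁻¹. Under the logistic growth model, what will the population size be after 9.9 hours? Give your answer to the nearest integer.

A = (K − N₀)/N₀ = (3.808×10^6 − 149000)/149000 = 24.557.
N(t) = K/(1 + A·e^(−rt)) = 3.808×10^6/(1 + 24.557×e^(−0.38×9.9)).
e^(−3.762) = 0.023237; denominator = 1 + 24.557×0.023237 = 1.5706.
N = 3.808×10^6/1.5706 = 2.424493×10^6.

2424493 cells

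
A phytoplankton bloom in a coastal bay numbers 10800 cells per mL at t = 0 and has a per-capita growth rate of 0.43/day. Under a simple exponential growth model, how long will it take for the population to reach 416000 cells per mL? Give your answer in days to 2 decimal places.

Set N₀·e^(rt) = 416000: e^(0.43·t) = 416000/10800 = 38.519.
0.43·t = ln(38.519) = 3.6511, so t = 3.6511/0.43 = 8.491.

8.49 days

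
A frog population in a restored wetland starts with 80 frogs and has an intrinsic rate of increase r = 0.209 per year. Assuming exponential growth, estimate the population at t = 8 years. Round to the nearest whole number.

426 frogs

N(t) = N₀·e^(rt) = 80 × e^(0.209×8) = 80 × e^1.672.
e^1.672 ≈ 5.3228, so N ≈ 80 × 5.3228 = 425.824.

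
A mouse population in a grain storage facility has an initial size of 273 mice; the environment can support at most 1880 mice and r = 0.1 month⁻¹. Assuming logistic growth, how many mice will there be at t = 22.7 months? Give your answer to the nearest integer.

A = (K − N₀)/N₀ = (1880 − 273)/273 = 5.8864.
N(t) = K/(1 + A·e^(−rt)) = 1880/(1 + 5.8864×e^(−0.1×22.7)).
e^(−2.27) = 0.10331; denominator = 1 + 5.8864×0.10331 = 1.6081.
N = 1880/1.6081 = 1169.05.

1169 mice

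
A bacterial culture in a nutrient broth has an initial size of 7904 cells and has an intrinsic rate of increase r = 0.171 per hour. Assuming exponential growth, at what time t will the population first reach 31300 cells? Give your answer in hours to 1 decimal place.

8.0 hours

Set N₀·e^(rt) = 31300: e^(0.171·t) = 31300/7904 = 3.96.
0.171·t = ln(3.96) = 1.3762, so t = 1.3762/0.171 = 8.0482.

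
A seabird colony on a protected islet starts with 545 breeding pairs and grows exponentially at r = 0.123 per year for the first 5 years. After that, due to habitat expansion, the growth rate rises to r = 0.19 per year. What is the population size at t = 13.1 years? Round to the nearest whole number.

4698 breeding pairs

Phase 1: N(5) = 545·e^(0.123×5) = 545·e^0.615 = 1008.06.
Phase 2 runs for 13.1 − 5 = 8.1 years at r = 0.19.
N(13.1) = 1008.06·e^(0.19×8.1) = 1008.06·e^1.539 = 4697.5.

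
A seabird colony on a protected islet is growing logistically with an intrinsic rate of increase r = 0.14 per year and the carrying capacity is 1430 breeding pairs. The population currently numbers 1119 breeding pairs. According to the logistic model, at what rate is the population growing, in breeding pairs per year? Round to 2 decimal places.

34.07 breeding pairs per year

dN/dt = rN(1 − N/K) = 0.14 × 1119 × (1 − 1119/1430).
1 − 1119/1430 = 0.21748; dN/dt = 0.14 × 1119 × 0.21748 = 34.071.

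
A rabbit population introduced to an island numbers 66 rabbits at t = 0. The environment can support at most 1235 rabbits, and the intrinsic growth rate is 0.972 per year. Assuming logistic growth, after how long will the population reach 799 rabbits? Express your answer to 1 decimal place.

A = (K − N₀)/N₀ = (1235 − 66)/66 = 17.712.
Solve 1235/(1 + 17.712·e^(−0.972t)) = 799: 1 + 17.712·e^(−0.972t) = 1.5457, so e^(−0.972t) = 0.0308084.
−0.972·t = ln(0.0308084) = -3.48, so t = 3.48/0.972 = 3.5802.

3.6 years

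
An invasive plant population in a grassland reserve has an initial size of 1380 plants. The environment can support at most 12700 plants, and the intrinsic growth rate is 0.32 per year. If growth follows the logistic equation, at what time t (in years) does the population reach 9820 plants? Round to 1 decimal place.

10.4 years

A = (K − N₀)/N₀ = (12700 − 1380)/1380 = 8.2029.
Solve 12700/(1 + 8.2029·e^(−0.32t)) = 9820: 1 + 8.2029·e^(−0.32t) = 1.2933, so e^(−0.32t) = 0.0357531.
−0.32·t = ln(0.0357531) = -3.3311, so t = 3.3311/0.32 = 10.41.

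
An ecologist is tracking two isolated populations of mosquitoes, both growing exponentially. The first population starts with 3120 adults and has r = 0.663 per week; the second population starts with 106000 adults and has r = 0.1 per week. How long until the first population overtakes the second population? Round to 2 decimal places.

Set 3120·e^(0.663t) = 106000·e^(0.1t).
e^((0.663 − 0.1)t) = 106000/3120 → e^(0.563·t) = 33.974.
0.563·t = ln(33.974) = 3.5256, so t = 3.5256/0.563 = 6.2622.

6.26 weeks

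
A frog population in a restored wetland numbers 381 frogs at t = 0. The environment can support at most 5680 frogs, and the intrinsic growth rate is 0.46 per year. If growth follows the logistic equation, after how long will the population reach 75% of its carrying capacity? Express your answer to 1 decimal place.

A = (K − N₀)/N₀ = (5680 − 381)/381 = 13.908.
Solve 5680/(1 + 13.908·e^(−0.46t)) = 4260: 1 + 13.908·e^(−0.46t) = 1.3333, so e^(−0.46t) = 0.0239668.
−0.46·t = ln(0.0239668) = -3.7311, so t = 3.7311/0.46 = 8.1111.

8.1 years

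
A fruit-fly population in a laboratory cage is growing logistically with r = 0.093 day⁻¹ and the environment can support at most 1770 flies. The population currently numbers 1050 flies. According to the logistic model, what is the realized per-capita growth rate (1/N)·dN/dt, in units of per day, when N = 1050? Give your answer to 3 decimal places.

(1/N)·dN/dt = r(1 − N/K) = 0.093 × (1 − 1050/1770).
= 0.093 × 0.40678 = 0.037831.

0.038 per day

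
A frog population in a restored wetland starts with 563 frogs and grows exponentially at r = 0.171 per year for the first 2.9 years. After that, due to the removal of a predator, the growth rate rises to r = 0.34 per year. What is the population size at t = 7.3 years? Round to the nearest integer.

4126 frogs

Phase 1: N(2.9) = 563·e^(0.171×2.9) = 563·e^0.4959 = 924.432.
Phase 2 runs for 7.3 − 2.9 = 4.4 years at r = 0.34.
N(7.3) = 924.432·e^(0.34×4.4) = 924.432·e^1.496 = 4126.48.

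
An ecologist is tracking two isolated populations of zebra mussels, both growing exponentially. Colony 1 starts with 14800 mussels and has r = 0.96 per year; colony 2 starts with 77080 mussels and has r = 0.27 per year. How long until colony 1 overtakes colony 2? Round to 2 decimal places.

2.39 years

Set 14800·e^(0.96t) = 77080·e^(0.27t).
e^((0.96 − 0.27)t) = 77080/14800 → e^(0.69·t) = 5.2081.
0.69·t = ln(5.2081) = 1.6502, so t = 1.6502/0.69 = 2.3916.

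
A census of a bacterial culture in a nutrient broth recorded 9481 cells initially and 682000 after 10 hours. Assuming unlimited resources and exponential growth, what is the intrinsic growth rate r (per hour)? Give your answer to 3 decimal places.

0.428 per hour

From N(t) = N₀·e^(rt): e^(r·10) = 682000/9481 = 71.933.
r·10 = ln(71.933) = 4.2757, so r = 4.2757/10 = 0.42757.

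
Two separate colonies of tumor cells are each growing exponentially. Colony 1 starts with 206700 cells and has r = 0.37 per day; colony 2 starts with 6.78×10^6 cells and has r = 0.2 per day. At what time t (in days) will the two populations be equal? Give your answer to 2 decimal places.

Set 206700·e^(0.37t) = 6.78×10^6·e^(0.2t).
e^((0.37 − 0.2)t) = 6.78×10^6/206700 → e^(0.17·t) = 32.801.
0.17·t = ln(32.801) = 3.4905, so t = 3.4905/0.17 = 20.532.

20.53 days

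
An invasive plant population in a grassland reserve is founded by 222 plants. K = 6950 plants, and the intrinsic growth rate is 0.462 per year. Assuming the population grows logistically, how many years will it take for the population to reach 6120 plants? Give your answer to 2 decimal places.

11.71 years

A = (K − N₀)/N₀ = (6950 − 222)/222 = 30.306.
Solve 6950/(1 + 30.306·e^(−0.462t)) = 6120: 1 + 30.306·e^(−0.462t) = 1.1356, so e^(−0.462t) = 0.00447501.
−0.462·t = ln(0.00447501) = -5.4092, so t = 5.4092/0.462 = 11.708.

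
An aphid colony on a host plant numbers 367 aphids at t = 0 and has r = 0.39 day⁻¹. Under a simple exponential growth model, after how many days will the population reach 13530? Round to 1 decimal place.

9.2 days

Set N₀·e^(rt) = 13530: e^(0.39·t) = 13530/367 = 36.866.
0.39·t = ln(36.866) = 3.6073, so t = 3.6073/0.39 = 9.2495.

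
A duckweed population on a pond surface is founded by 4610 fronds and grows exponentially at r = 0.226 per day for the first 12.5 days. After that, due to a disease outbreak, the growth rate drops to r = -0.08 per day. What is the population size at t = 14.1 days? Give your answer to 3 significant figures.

Phase 1: N(12.5) = 4610·e^(0.226×12.5) = 4610·e^2.825 = 77729.
Phase 2 runs for 14.1 − 12.5 = 1.6 days at r = -0.08.
N(14.1) = 77729·e^(-0.08×1.6) = 77729·e^-0.128 = 68390.1.

68400 fronds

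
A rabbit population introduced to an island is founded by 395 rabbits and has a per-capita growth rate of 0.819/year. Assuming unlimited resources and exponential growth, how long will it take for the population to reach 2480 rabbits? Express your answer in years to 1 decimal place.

Set N₀·e^(rt) = 2480: e^(0.819·t) = 2480/395 = 6.2785.
0.819·t = ln(6.2785) = 1.8371, so t = 1.8371/0.819 = 2.2431.

2.2 years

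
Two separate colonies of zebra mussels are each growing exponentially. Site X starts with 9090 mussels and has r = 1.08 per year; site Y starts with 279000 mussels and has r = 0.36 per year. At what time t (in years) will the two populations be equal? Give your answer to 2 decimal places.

Set 9090·e^(1.08t) = 279000·e^(0.36t).
e^((1.08 − 0.36)t) = 279000/9090 → e^(0.72·t) = 30.693.
0.72·t = ln(30.693) = 3.424, so t = 3.424/0.72 = 4.7556.

4.76 years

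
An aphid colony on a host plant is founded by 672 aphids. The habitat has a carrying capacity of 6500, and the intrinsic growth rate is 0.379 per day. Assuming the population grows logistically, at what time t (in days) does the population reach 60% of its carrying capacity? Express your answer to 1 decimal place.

6.8 days

A = (K − N₀)/N₀ = (6500 − 672)/672 = 8.6726.
Solve 6500/(1 + 8.6726·e^(−0.379t)) = 3900: 1 + 8.6726·e^(−0.379t) = 1.6667, so e^(−0.379t) = 0.0768703.
−0.379·t = ln(0.0768703) = -2.5656, so t = 2.5656/0.379 = 6.7695.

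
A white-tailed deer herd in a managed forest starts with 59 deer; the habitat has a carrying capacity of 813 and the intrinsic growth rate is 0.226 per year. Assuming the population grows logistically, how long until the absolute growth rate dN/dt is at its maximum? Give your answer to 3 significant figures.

11.3 years

Logistic growth is fastest at N = K/2 = 406.5.
A = (K − N₀)/N₀ = 12.78. Set K/(1 + A·e^(−rt)) = K/2 → A·e^(−rt) = 1.
e^(−0.226t) = 1/12.78 = 0.0782493, so t = ln(12.78)/0.226 = 2.5479/0.226 = 11.274.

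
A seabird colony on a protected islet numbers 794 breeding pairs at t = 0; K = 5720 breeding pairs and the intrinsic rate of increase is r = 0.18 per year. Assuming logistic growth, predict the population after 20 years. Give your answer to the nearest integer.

A = (K − N₀)/N₀ = (5720 − 794)/794 = 6.204.
N(t) = K/(1 + A·e^(−rt)) = 5720/(1 + 6.204×e^(−0.18×20)).
e^(−3.6) = 0.027324; denominator = 1 + 6.204×0.027324 = 1.1695.
N = 5720/1.1695 = 4890.91.

4891 breeding pairs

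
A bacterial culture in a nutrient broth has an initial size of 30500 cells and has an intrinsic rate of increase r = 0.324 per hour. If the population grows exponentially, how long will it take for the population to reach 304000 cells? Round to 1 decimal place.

Set N₀·e^(rt) = 304000: e^(0.324·t) = 304000/30500 = 9.9672.
0.324·t = ln(9.9672) = 2.2993, so t = 2.2993/0.324 = 7.0966.

7.1 hours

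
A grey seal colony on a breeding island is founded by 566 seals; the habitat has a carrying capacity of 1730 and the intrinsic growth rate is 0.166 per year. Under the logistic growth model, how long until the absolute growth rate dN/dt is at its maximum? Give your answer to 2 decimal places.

4.34 years

Logistic growth is fastest at N = K/2 = 865.
A = (K − N₀)/N₀ = 2.0565. Set K/(1 + A·e^(−rt)) = K/2 → A·e^(−rt) = 1.
e^(−0.166t) = 1/2.0565 = 0.486254, so t = ln(2.0565)/0.166 = 0.72102/0.166 = 4.3435.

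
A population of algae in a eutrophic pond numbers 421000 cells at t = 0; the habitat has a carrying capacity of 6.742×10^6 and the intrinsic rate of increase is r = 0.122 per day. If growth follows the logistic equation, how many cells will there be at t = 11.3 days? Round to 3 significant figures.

A = (K − N₀)/N₀ = (6.742×10^6 − 421000)/421000 = 15.014.
N(t) = K/(1 + A·e^(−rt)) = 6.742×10^6/(1 + 15.014×e^(−0.122×11.3)).
e^(−1.379) = 0.25193; denominator = 1 + 15.014×0.25193 = 4.7826.
N = 6.742×10^6/4.7826 = 1.409707×10^6.

1410000 cells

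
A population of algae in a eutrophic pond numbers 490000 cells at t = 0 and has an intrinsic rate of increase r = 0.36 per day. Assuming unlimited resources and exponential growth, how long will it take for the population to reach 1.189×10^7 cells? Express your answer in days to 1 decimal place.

Set N₀·e^(rt) = 1.189×10^7: e^(0.36·t) = 1.189×10^7/490000 = 24.265.
0.36·t = ln(24.265) = 3.189, so t = 3.189/0.36 = 8.8585.

8.9 days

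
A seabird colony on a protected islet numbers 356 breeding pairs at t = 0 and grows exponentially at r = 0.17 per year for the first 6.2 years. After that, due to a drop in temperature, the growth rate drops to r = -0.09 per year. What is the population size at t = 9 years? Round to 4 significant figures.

Phase 1: N(6.2) = 356·e^(0.17×6.2) = 356·e^1.054 = 1021.4.
Phase 2 runs for 9 − 6.2 = 2.8 years at r = -0.09.
N(9) = 1021.4·e^(-0.09×2.8) = 1021.4·e^-0.252 = 793.879.

793.9 breeding pairs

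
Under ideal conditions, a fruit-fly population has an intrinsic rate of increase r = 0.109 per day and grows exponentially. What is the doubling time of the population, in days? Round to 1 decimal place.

Doubling time t_d = ln(2)/r = 0.6931/0.109 = 6.3591.

6.4 days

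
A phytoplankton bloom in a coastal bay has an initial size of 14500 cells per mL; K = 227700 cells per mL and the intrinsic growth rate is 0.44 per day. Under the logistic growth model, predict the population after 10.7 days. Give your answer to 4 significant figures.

201000 cells per mL

A = (K − N₀)/N₀ = (227700 − 14500)/14500 = 14.703.
N(t) = K/(1 + A·e^(−rt)) = 227700/(1 + 14.703×e^(−0.44×10.7)).
e^(−4.708) = 0.0090228; denominator = 1 + 14.703×0.0090228 = 1.1327.
N = 227700/1.1327 = 201030.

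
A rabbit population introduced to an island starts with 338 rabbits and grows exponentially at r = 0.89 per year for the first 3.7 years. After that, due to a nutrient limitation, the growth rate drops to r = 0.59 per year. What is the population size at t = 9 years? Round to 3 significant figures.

Phase 1: N(3.7) = 338·e^(0.89×3.7) = 338·e^3.293 = 9100.15.
Phase 2 runs for 9 − 3.7 = 5.3 years at r = 0.59.
N(9) = 9100.15·e^(0.59×5.3) = 9100.15·e^3.127 = 207533.

208000 rabbits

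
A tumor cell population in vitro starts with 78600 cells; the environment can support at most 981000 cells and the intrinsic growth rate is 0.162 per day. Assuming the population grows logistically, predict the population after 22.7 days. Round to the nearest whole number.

A = (K − N₀)/N₀ = (981000 − 78600)/78600 = 11.481.
N(t) = K/(1 + A·e^(−rt)) = 981000/(1 + 11.481×e^(−0.162×22.7)).
e^(−3.677) = 0.025289; denominator = 1 + 11.481×0.025289 = 1.2903.
N = 981000/1.2903 = 760267.

760267 cells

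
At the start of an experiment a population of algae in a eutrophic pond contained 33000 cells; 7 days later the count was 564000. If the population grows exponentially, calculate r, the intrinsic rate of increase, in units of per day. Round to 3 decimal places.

0.406 per day

From N(t) = N₀·e^(rt): e^(r·7) = 564000/33000 = 17.091.
r·7 = ln(17.091) = 2.8385, so r = 2.8385/7 = 0.40551.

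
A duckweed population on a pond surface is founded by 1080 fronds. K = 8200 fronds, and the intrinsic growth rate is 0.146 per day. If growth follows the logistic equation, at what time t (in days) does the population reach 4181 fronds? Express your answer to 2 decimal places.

A = (K − N₀)/N₀ = (8200 − 1080)/1080 = 6.5926.
Solve 8200/(1 + 6.5926·e^(−0.146t)) = 4181: 1 + 6.5926·e^(−0.146t) = 1.9613, so e^(−0.146t) = 0.145808.
−0.146·t = ln(0.145808) = -1.9255, so t = 1.9255/0.146 = 13.188.

13.19 days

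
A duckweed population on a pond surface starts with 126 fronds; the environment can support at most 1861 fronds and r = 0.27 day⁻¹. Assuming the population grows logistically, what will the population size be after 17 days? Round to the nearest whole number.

1633 fronds

A = (K − N₀)/N₀ = (1861 − 126)/126 = 13.77.
N(t) = K/(1 + A·e^(−rt)) = 1861/(1 + 13.77×e^(−0.27×17)).
e^(−4.59) = 0.010153; denominator = 1 + 13.77×0.010153 = 1.1398.
N = 1861/1.1398 = 1632.74.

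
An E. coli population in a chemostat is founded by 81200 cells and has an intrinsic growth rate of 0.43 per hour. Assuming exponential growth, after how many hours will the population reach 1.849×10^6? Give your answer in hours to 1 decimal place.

7.3 hours

Set N₀·e^(rt) = 1.849×10^6: e^(0.43·t) = 1.849×10^6/81200 = 22.771.
0.43·t = ln(22.771) = 3.1255, so t = 3.1255/0.43 = 7.2686.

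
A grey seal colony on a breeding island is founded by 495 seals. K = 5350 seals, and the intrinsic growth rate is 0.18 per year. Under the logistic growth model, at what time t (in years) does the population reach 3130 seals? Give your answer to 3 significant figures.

A = (K − N₀)/N₀ = (5350 − 495)/495 = 9.8081.
Solve 5350/(1 + 9.8081·e^(−0.18t)) = 3130: 1 + 9.8081·e^(−0.18t) = 1.7093, so e^(−0.18t) = 0.0723144.
−0.18·t = ln(0.0723144) = -2.6267, so t = 2.6267/0.18 = 14.593.

14.6 years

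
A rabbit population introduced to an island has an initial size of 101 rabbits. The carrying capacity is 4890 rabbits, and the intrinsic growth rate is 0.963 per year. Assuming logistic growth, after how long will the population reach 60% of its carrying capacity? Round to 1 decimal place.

4.4 years

A = (K − N₀)/N₀ = (4890 − 101)/101 = 47.416.
Solve 4890/(1 + 47.416·e^(−0.963t)) = 2934: 1 + 47.416·e^(−0.963t) = 1.6667, so e^(−0.963t) = 0.01406.
−0.963·t = ln(0.01406) = -4.2644, so t = 4.2644/0.963 = 4.4283.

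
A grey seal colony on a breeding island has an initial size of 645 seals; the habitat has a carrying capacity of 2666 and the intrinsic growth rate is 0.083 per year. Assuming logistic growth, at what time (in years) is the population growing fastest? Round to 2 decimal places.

Logistic growth is fastest at N = K/2 = 1333.
A = (K − N₀)/N₀ = 3.1333. Set K/(1 + A·e^(−rt)) = K/2 → A·e^(−rt) = 1.
e^(−0.083t) = 1/3.1333 = 0.319149, so t = ln(3.1333)/0.083 = 1.1421/0.083 = 13.76.

13.76 years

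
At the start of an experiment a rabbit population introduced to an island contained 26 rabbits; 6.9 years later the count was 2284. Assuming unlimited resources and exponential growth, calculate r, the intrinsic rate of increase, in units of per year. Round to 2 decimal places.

From N(t) = N₀·e^(rt): e^(r·6.9) = 2284/26 = 87.846.
r·6.9 = ln(87.846) = 4.4756, so r = 4.4756/6.9 = 0.64864.

0.65 per year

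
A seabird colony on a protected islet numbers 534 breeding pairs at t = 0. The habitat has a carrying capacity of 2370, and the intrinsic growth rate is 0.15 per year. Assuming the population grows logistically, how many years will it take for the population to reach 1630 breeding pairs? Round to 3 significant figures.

13.5 years

A = (K − N₀)/N₀ = (2370 − 534)/534 = 3.4382.
Solve 2370/(1 + 3.4382·e^(−0.15t)) = 1630: 1 + 3.4382·e^(−0.15t) = 1.454, so e^(−0.15t) = 0.132042.
−0.15·t = ln(0.132042) = -2.0246, so t = 2.0246/0.15 = 13.498.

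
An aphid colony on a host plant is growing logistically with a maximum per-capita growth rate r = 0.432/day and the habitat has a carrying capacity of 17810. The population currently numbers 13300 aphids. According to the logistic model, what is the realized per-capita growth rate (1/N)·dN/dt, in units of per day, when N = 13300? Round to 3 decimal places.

0.109 per day

(1/N)·dN/dt = r(1 − N/K) = 0.432 × (1 − 13300/17810).
= 0.432 × 0.25323 = 0.10939.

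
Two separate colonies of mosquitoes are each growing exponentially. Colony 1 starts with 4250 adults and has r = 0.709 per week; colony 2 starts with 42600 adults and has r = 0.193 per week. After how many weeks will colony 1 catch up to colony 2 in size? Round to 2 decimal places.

4.47 weeks

Set 4250·e^(0.709t) = 42600·e^(0.193t).
e^((0.709 − 0.193)t) = 42600/4250 → e^(0.516·t) = 10.024.
0.516·t = ln(10.024) = 2.3049, so t = 2.3049/0.516 = 4.4669.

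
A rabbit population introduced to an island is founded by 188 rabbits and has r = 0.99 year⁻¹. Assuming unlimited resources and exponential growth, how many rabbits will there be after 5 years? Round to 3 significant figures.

N(t) = N₀·e^(rt) = 188 × e^(0.99×5) = 188 × e^4.95.
e^4.95 ≈ 141.17, so N ≈ 188 × 141.17 = 26540.9.

26500 rabbits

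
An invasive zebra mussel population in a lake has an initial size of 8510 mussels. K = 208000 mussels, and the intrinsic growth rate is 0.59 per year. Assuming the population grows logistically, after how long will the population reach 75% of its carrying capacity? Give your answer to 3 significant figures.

7.21 years

A = (K − N₀)/N₀ = (208000 − 8510)/8510 = 23.442.
Solve 208000/(1 + 23.442·e^(−0.59t)) = 156000: 1 + 23.442·e^(−0.59t) = 1.3333, so e^(−0.59t) = 0.0142196.
−0.59·t = ln(0.0142196) = -4.2531, so t = 4.2531/0.59 = 7.2087.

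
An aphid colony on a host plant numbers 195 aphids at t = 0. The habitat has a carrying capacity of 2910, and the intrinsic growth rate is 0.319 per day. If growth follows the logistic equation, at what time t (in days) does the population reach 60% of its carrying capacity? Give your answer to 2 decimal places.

A = (K − N₀)/N₀ = (2910 − 195)/195 = 13.923.
Solve 2910/(1 + 13.923·e^(−0.319t)) = 1746: 1 + 13.923·e^(−0.319t) = 1.6667, so e^(−0.319t) = 0.0478821.
−0.319·t = ln(0.0478821) = -3.039, so t = 3.039/0.319 = 9.5267.

9.53 days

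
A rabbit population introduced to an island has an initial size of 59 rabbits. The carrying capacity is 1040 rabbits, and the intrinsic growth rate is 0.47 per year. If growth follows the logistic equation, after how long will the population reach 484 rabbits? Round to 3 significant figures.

A = (K − N₀)/N₀ = (1040 − 59)/59 = 16.627.
Solve 1040/(1 + 16.627·e^(−0.47t)) = 484: 1 + 16.627·e^(−0.47t) = 2.1488, so e^(−0.47t) = 0.0690896.
−0.47·t = ln(0.0690896) = -2.6724, so t = 2.6724/0.47 = 5.6859.

5.69 years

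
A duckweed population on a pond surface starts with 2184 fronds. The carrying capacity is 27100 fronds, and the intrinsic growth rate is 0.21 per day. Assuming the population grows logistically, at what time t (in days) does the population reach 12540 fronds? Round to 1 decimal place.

10.9 days

A = (K − N₀)/N₀ = (27100 − 2184)/2184 = 11.408.
Solve 27100/(1 + 11.408·e^(−0.21t)) = 12540: 1 + 11.408·e^(−0.21t) = 2.1611, so e^(−0.21t) = 0.101774.
−0.21·t = ln(0.101774) = -2.285, so t = 2.285/0.21 = 10.881.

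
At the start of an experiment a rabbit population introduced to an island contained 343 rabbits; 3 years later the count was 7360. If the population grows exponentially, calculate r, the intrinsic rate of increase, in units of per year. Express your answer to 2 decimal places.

From N(t) = N₀·e^(rt): e^(r·3) = 7360/343 = 21.458.
r·3 = ln(21.458) = 3.0661, so r = 3.0661/3 = 1.022.

1.02 per year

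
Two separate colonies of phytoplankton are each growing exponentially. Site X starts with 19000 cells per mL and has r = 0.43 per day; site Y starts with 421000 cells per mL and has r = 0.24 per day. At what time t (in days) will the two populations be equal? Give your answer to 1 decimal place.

Set 19000·e^(0.43t) = 421000·e^(0.24t).
e^((0.43 − 0.24)t) = 421000/19000 → e^(0.19·t) = 22.158.
0.19·t = ln(22.158) = 3.0982, so t = 3.0982/0.19 = 16.306.

16.3 days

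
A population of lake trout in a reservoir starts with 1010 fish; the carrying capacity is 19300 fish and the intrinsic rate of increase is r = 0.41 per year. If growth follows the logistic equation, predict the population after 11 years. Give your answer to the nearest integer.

16094 fish

A = (K − N₀)/N₀ = (19300 − 1010)/1010 = 18.109.
N(t) = K/(1 + A·e^(−rt)) = 19300/(1 + 18.109×e^(−0.41×11)).
e^(−4.51) = 0.010998; denominator = 1 + 18.109×0.010998 = 1.1992.
N = 19300/1.1992 = 16094.5.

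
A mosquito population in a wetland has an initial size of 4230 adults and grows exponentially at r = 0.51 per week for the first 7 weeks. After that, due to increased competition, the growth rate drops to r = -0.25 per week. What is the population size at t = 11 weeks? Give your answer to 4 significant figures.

Phase 1: N(7) = 4230·e^(0.51×7) = 4230·e^3.57 = 150235.
Phase 2 runs for 11 − 7 = 4 weeks at r = -0.25.
N(11) = 150235·e^(-0.25×4) = 150235·e^-1 = 55268.4.

55270 adults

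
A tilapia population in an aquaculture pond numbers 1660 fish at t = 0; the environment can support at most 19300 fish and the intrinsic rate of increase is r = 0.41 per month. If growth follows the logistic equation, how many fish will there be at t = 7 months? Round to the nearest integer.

A = (K − N₀)/N₀ = (19300 − 1660)/1660 = 10.627.
N(t) = K/(1 + A·e^(−rt)) = 19300/(1 + 10.627×e^(−0.41×7)).
e^(−2.87) = 0.056699; denominator = 1 + 10.627×0.056699 = 1.6025.
N = 19300/1.6025 = 12043.6.

12044 fish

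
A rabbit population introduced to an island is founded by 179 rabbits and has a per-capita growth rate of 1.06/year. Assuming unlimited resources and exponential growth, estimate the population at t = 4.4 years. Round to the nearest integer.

N(t) = N₀·e^(rt) = 179 × e^(1.06×4.4) = 179 × e^4.664.
e^4.664 ≈ 106.06, so N ≈ 179 × 106.06 = 18984.6.

18985 rabbits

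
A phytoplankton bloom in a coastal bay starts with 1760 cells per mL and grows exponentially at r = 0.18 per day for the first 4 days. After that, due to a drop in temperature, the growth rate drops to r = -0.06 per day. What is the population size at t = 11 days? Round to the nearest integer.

Phase 1: N(4) = 1760·e^(0.18×4) = 1760·e^0.72 = 3615.8.
Phase 2 runs for 11 − 4 = 7 days at r = -0.06.
N(11) = 3615.8·e^(-0.06×7) = 3615.8·e^-0.42 = 2375.75.

2376 cells per mL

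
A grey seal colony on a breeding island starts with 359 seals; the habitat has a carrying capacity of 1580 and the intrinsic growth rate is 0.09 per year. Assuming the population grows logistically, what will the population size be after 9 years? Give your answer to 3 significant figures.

629 seals

A = (K − N₀)/N₀ = (1580 − 359)/359 = 3.4011.
N(t) = K/(1 + A·e^(−rt)) = 1580/(1 + 3.4011×e^(−0.09×9)).
e^(−0.81) = 0.44486; denominator = 1 + 3.4011×0.44486 = 2.513.
N = 1580/2.513 = 628.727.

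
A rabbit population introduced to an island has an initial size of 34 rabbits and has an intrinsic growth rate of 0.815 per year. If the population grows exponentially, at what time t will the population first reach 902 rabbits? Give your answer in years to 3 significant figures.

4.02 years

Set N₀·e^(rt) = 902: e^(0.815·t) = 902/34 = 26.529.
0.815·t = ln(26.529) = 3.2783, so t = 3.2783/0.815 = 4.0224.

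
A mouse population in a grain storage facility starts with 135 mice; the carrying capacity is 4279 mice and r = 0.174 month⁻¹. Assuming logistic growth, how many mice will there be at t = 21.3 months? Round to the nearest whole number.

A = (K − N₀)/N₀ = (4279 − 135)/135 = 30.696.
N(t) = K/(1 + A·e^(−rt)) = 4279/(1 + 30.696×e^(−0.174×21.3)).
e^(−3.706) = 0.024571; denominator = 1 + 30.696×0.024571 = 1.7542.
N = 4279/1.7542 = 2439.25.

2439 mice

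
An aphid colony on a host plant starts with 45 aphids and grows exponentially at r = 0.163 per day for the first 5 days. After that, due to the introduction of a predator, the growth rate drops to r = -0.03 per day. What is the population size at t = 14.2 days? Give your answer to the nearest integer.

77 aphids

Phase 1: N(5) = 45·e^(0.163×5) = 45·e^0.815 = 101.663.
Phase 2 runs for 14.2 − 5 = 9.2 days at r = -0.03.
N(14.2) = 101.663·e^(-0.03×9.2) = 101.663·e^-0.276 = 77.1431.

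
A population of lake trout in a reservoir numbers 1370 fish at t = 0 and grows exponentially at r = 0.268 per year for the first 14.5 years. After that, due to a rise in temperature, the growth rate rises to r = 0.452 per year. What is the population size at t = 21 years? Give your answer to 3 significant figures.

1260000 fish

Phase 1: N(14.5) = 1370·e^(0.268×14.5) = 1370·e^3.886 = 66740.4.
Phase 2 runs for 21 − 14.5 = 6.5 years at r = 0.452.
N(21) = 66740.4·e^(0.452×6.5) = 66740.4·e^2.938 = 1.259929×10^6.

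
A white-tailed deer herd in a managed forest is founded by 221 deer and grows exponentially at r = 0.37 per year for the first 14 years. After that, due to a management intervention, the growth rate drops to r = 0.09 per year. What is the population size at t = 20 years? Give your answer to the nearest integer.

Phase 1: N(14) = 221·e^(0.37×14) = 221·e^5.18 = 39267.9.
Phase 2 runs for 20 − 14 = 6 years at r = 0.09.
N(20) = 39267.9·e^(0.09×6) = 39267.9·e^0.54 = 67384.

67384 deer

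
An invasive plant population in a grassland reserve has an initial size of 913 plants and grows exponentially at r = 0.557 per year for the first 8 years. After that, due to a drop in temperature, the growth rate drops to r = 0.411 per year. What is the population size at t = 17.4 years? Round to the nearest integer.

Phase 1: N(8) = 913·e^(0.557×8) = 913·e^4.456 = 78647.9.
Phase 2 runs for 17.4 − 8 = 9.4 years at r = 0.411.
N(17.4) = 78647.9·e^(0.411×9.4) = 78647.9·e^3.863 = 3.745763×10^6.

3745763 plants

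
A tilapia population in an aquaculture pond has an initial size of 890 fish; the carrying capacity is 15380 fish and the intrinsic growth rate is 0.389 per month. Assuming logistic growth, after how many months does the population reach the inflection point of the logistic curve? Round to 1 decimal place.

Logistic growth is fastest at N = K/2 = 7690.
A = (K − N₀)/N₀ = 16.281. Set K/(1 + A·e^(−rt)) = K/2 → A·e^(−rt) = 1.
e^(−0.389t) = 1/16.281 = 0.0614217, so t = ln(16.281)/0.389 = 2.79/0.389 = 7.1722.

7.2 months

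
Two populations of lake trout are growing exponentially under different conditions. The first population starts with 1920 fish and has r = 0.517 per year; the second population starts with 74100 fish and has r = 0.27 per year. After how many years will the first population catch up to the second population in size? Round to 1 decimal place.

Set 1920·e^(0.517t) = 74100·e^(0.27t).
e^((0.517 − 0.27)t) = 74100/1920 → e^(0.247·t) = 38.594.
0.247·t = ln(38.594) = 3.6531, so t = 3.6531/0.247 = 14.79.

14.8 years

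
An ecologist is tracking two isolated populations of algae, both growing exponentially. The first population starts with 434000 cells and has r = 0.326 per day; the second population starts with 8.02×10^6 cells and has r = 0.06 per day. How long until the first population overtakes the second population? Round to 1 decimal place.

11.0 days

Set 434000·e^(0.326t) = 8.02×10^6·e^(0.06t).
e^((0.326 − 0.06)t) = 8.02×10^6/434000 → e^(0.266·t) = 18.479.
0.266·t = ln(18.479) = 2.9166, so t = 2.9166/0.266 = 10.965.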